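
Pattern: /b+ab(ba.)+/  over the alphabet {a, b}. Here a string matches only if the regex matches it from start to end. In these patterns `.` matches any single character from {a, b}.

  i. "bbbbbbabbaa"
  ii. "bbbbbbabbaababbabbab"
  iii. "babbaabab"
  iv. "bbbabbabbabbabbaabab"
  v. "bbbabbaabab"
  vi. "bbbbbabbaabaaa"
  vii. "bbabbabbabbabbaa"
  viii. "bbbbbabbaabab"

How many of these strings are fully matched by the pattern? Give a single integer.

i → match
ii → match
iii → match
iv → match
v → match
vi → no match
vii → match
viii → match
Total matched: 7

7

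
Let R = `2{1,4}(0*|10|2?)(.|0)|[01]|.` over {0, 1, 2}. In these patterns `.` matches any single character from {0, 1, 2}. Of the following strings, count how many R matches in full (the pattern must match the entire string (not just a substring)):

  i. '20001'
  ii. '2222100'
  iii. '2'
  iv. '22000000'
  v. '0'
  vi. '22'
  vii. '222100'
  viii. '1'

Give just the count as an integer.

i → match
ii → match
iii → match
iv → match
v → match
vi → match
vii → match
viii → match
Total matched: 8

8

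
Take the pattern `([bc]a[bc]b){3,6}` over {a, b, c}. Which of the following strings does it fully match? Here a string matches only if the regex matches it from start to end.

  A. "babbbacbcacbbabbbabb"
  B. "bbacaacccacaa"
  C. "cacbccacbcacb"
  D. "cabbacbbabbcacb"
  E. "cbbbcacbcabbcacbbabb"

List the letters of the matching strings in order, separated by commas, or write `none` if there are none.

A → match
B → no match — must end with "b"
C → no match
D → no match
E → no match

A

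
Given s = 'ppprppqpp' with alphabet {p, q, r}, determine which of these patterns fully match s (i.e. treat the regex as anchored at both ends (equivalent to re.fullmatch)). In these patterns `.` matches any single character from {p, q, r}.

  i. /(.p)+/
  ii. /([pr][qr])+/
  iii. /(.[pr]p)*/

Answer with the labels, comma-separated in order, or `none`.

iii

i → no match
ii → no match
iii → match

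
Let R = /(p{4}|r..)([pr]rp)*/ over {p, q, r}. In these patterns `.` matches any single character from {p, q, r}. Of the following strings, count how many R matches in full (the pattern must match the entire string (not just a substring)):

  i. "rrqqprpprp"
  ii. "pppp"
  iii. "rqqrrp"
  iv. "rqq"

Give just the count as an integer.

3

i. "rrqqprpprp" → no match
ii. "pppp" → match
iii. "rqqrrp" → match
iv. "rqq" → match
Total matched: 3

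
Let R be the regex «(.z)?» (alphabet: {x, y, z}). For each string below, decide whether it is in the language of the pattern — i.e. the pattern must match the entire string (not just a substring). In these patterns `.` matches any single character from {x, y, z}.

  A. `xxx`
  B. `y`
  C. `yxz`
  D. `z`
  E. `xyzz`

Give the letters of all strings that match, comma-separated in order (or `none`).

A → no match
B → no match
C → no match
D → no match
E → no match

none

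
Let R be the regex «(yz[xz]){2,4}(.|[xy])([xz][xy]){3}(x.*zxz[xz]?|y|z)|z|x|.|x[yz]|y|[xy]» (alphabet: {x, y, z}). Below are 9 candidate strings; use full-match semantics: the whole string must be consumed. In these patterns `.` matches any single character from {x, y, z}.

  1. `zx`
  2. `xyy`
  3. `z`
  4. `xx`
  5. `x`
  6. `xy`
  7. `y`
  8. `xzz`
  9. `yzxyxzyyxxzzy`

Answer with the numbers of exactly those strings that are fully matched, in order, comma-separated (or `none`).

3, 5, 6, 7

1. `zx` → no match
2. `xyy` → no match
3. `z` → match
4. `xx` → no match
5. `x` → match
6. `xy` → match
7. `y` → match
8. `xzz` → no match
9 → no match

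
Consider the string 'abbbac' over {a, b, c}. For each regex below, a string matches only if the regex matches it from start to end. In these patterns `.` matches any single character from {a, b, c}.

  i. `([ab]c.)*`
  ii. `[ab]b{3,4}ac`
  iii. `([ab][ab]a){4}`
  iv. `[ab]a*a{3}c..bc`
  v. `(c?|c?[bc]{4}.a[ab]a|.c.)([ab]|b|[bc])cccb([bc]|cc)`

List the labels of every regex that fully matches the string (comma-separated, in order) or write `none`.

i → no match
ii → match
iii → no match — must end with 'a'
iv → no match — must end with 'bc'
v → no match

ii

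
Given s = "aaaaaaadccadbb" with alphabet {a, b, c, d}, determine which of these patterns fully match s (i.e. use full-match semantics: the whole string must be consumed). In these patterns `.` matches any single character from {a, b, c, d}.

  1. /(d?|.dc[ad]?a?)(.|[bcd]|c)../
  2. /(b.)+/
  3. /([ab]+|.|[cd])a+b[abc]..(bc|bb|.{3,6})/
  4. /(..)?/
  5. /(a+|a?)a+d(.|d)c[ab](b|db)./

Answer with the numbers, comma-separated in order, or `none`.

5

1 → no match
2 → no match — must start with "b"
3 → no match
4 → no match
5 → match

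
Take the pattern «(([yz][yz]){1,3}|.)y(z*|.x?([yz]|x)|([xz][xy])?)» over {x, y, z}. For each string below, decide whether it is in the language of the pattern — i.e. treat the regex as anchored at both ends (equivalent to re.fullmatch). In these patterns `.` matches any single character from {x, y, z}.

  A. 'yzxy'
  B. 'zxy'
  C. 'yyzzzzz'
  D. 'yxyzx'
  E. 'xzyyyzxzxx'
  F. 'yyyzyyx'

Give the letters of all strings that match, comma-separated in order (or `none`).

A → no match
B → no match
C → match
D → no match
E → no match
F → match

C, F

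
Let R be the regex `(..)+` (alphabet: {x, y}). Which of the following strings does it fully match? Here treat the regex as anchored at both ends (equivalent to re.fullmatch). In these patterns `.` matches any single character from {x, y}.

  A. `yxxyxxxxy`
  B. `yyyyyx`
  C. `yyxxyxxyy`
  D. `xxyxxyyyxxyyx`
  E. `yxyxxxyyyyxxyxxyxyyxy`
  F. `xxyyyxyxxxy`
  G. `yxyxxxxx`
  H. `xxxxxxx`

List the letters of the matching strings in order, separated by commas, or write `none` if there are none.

A → no match
B → match
C → no match
D → no match
E → no match
F → no match
G → match
H → no match

B, G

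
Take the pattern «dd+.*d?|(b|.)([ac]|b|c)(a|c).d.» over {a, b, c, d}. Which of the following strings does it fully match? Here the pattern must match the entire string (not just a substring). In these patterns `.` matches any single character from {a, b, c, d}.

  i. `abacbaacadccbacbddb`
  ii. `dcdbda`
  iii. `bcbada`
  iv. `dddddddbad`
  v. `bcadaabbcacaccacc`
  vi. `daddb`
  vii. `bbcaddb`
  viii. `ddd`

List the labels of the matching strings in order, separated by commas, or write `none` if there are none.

i → no match
ii. `dcdbda` → no match
iii. `bcbada` → no match
iv. `dddddddbad` → match
v → no match
vi. `daddb` → no match
vii. `bbcaddb` → no match
viii. `ddd` → match

iv, viii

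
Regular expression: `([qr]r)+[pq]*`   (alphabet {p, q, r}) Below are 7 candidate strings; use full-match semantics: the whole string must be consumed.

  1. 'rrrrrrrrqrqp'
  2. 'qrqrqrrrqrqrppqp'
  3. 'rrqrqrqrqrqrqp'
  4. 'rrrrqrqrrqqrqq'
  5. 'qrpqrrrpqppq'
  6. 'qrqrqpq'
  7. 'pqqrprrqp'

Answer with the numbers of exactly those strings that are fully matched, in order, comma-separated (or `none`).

1, 2, 3, 6

1 → match
2 → match
3 → match
4 → no match
5 → no match
6 → match
7 → no match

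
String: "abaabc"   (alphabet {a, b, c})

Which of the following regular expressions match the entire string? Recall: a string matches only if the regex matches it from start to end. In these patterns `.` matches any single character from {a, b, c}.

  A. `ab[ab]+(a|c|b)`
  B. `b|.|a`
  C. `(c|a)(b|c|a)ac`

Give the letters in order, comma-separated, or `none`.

A

A → match
B → no match
C → no match — must end with "ac"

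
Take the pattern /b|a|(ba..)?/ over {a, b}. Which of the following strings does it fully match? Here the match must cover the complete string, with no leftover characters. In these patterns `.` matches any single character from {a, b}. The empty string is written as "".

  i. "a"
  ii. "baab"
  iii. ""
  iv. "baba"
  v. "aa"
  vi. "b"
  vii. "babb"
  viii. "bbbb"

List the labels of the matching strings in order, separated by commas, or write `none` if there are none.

i, ii, iii, iv, vi, vii

i → match
ii → match
iii → match
iv → match
v → no match
vi → match
vii → match
viii → no match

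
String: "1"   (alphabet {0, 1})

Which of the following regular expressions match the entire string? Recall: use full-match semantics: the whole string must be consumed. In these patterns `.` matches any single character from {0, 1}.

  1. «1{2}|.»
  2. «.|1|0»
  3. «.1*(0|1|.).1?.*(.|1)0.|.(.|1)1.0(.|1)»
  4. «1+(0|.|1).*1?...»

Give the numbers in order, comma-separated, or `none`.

1 → match
2 → match
3 → no match
4 → no match

1, 2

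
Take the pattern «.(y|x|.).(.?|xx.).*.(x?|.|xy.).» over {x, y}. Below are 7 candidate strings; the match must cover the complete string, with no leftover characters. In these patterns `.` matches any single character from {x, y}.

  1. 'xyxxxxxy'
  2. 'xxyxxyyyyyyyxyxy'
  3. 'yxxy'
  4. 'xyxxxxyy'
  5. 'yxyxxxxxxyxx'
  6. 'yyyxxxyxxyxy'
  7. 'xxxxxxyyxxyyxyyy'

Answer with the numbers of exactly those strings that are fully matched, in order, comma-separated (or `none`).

1, 2, 4, 5, 6, 7

1. 'xyxxxxxy' → match
2 → match
3. 'yxxy' → no match
4. 'xyxxxxyy' → match
5. 'yxyxxxxxxyxx' → match
6. 'yyyxxxyxxyxy' → match
7 → match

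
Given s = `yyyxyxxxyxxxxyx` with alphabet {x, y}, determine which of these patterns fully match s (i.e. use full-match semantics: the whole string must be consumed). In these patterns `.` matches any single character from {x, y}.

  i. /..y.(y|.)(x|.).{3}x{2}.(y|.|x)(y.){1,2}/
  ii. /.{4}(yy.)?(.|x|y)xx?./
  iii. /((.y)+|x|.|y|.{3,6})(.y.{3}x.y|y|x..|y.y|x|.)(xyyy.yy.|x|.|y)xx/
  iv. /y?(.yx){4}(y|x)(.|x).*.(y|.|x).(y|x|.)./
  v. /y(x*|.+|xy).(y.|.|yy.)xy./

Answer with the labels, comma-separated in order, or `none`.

i, v

i → match
ii → no match
iii → no match — must end with `xx`
iv → no match
v → match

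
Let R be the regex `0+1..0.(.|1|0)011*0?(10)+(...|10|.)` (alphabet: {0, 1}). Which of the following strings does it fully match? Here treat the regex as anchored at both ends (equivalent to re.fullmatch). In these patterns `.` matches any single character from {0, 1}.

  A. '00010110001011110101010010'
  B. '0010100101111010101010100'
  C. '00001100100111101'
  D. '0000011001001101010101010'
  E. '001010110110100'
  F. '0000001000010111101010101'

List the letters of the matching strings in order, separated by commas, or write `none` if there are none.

B, C, D, E, F

A → no match
B → match
C → match
D → match
E → match
F → match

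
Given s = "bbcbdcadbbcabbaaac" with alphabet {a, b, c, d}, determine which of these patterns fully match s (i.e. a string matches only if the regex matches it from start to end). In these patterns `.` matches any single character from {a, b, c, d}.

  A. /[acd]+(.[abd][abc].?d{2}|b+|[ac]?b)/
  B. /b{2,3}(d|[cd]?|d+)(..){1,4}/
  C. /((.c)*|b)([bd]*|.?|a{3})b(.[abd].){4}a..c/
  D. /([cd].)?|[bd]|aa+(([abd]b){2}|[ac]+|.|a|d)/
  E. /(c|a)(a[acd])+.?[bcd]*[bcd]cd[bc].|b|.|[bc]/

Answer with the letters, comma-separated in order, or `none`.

A → no match
B → no match
C → match
D → no match
E → no match

C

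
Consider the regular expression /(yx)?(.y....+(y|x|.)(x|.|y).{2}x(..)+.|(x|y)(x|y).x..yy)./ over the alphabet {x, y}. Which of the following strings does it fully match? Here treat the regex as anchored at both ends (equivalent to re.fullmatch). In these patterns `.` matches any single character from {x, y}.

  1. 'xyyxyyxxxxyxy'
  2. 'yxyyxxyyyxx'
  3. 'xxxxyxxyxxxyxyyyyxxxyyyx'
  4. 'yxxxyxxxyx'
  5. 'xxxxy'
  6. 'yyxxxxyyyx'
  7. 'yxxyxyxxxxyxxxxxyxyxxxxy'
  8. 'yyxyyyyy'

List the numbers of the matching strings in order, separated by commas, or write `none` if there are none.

1 → no match
2. 'yxyyxxyyyxx' → no match
3 → no match
4. 'yxxxyxxxyx' → no match
5. 'xxxxy' → no match
6. 'yyxxxxyyyx' → no match
7 → match
8. 'yyxyyyyy' → no match

7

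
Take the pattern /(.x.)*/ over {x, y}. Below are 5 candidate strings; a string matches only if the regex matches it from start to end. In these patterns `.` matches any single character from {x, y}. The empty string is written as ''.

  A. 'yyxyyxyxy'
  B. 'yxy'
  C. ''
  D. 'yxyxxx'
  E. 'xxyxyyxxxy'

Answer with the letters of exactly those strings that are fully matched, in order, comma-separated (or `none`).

A. 'yyxyyxyxy' → no match
B. 'yxy' → match
C. '' → match
D. 'yxyxxx' → match
E. 'xxyxyyxxxy' → no match

B, C, D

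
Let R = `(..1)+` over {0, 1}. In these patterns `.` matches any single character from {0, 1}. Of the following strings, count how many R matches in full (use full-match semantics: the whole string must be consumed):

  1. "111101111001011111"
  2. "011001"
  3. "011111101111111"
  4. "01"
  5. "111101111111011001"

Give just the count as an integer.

1 → match
2 → match
3 → match
4 → no match
5 → match
Total matched: 4

4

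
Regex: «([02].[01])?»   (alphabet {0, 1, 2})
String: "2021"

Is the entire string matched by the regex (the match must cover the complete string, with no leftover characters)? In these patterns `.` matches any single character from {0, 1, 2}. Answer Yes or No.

No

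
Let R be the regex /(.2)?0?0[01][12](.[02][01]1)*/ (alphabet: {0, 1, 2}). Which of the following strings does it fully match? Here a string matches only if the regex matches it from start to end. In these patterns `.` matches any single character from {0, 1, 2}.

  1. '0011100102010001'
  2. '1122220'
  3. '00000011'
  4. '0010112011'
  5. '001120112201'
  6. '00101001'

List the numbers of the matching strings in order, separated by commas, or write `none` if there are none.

1, 5

1 → match
2 → no match
3 → no match
4 → no match
5 → match
6 → no match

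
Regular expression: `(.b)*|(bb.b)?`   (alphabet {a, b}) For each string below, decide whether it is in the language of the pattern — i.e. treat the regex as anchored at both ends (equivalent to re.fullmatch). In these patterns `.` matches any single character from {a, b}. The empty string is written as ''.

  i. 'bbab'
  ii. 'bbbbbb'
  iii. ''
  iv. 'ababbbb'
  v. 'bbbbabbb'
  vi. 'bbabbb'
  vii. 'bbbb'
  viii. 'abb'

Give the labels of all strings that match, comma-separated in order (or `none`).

i → match
ii → match
iii → match
iv → no match
v → match
vi → match
vii → match
viii → no match

i, ii, iii, v, vi, vii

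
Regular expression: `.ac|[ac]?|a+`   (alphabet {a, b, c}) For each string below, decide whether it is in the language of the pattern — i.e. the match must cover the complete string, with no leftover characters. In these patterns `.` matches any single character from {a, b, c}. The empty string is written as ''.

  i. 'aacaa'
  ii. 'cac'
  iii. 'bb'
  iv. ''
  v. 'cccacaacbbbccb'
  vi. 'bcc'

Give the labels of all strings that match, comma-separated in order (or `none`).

i → no match
ii → match
iii → no match
iv → match
v → no match
vi → no match

ii, iv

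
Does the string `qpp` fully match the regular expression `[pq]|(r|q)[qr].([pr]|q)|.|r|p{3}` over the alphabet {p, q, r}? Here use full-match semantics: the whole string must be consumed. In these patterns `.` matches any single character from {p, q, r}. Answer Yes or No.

No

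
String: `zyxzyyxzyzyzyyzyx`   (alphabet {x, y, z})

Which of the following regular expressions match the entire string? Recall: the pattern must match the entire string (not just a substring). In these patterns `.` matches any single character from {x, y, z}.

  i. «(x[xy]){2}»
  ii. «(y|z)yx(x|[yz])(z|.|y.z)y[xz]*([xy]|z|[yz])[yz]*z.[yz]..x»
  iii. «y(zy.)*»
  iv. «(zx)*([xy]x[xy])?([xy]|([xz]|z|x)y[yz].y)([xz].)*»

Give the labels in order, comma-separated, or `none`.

i → no match — must start with `x`
ii → match
iii → no match — must start with `y`
iv → no match

ii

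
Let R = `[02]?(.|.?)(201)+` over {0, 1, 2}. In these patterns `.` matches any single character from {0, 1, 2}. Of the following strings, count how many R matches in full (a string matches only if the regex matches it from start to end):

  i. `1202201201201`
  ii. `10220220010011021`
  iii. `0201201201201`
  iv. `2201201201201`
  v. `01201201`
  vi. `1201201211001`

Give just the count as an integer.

i → no match
ii → no match — must end with `201`
iii → match
iv → match
v. `01201201` → match
vi → no match — must end with `201`
Total matched: 3

3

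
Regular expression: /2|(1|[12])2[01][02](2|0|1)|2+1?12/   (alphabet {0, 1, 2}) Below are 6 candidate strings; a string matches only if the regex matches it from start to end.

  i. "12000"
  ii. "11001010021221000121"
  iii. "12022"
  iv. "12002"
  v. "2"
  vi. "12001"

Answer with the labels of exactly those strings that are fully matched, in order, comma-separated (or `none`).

i, iii, iv, v, vi

i → match
ii → no match
iii → match
iv → match
v → match
vi → match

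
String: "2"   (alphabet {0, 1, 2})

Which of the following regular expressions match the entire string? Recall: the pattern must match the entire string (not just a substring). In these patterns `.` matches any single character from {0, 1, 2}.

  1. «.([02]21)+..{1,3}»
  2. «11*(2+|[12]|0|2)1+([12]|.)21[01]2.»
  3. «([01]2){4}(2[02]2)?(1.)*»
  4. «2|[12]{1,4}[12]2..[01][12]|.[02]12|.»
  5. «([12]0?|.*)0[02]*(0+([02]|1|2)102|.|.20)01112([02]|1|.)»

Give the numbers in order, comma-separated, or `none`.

4

1 → no match
2 → no match — must start with "1"
3 → no match
4 → match
5 → no match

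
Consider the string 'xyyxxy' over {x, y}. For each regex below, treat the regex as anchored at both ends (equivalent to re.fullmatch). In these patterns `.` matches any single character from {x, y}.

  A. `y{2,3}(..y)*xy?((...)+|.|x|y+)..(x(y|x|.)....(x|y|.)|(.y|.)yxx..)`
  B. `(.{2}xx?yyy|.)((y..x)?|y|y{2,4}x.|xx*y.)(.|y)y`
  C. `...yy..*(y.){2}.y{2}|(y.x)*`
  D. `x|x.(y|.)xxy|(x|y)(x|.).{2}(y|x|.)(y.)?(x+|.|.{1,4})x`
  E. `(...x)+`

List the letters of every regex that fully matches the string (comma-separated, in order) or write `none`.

A → no match — must start with 'y'
B → no match
C → no match
D → match
E → no match — must end with 'x'

D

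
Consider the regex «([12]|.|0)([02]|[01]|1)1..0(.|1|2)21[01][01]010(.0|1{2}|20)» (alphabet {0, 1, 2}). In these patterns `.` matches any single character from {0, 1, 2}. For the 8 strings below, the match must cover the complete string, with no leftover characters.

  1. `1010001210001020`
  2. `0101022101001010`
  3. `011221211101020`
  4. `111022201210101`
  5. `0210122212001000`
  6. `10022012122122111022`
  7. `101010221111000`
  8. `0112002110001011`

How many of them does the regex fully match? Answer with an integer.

1

1 → match
2 → no match
3 → no match
4 → no match
5 → no match
6 → no match
7 → no match
8 → no match
Total matched: 1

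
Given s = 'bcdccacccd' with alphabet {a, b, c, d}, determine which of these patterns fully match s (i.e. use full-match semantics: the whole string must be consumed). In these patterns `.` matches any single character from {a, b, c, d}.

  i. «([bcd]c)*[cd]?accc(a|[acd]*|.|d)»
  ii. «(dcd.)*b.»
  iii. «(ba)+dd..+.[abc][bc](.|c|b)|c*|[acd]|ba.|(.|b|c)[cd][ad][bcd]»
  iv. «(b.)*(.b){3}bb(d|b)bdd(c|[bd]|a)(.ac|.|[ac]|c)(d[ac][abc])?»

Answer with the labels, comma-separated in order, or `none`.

i → match
ii → no match
iii → no match
iv → no match

i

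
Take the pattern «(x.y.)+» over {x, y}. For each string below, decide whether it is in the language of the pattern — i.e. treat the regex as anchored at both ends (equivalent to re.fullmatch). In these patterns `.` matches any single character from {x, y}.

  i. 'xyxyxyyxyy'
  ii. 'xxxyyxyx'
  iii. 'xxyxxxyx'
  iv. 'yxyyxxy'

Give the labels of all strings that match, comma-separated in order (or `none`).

i → no match
ii → no match
iii → match
iv → no match — must start with 'x'

iii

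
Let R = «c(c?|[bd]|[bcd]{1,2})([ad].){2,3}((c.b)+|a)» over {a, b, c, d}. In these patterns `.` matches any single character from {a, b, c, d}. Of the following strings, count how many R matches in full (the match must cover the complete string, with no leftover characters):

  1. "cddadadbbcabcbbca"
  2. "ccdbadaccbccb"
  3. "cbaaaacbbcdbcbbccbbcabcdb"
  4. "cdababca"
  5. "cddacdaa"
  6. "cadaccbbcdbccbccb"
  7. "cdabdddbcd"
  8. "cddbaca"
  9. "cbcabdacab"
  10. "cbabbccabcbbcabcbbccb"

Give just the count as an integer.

1 → no match
2 → no match
3 → no match
4 → no match
5 → match
6 → match
7 → no match
8 → match
9 → match
10 → no match
Total matched: 4

4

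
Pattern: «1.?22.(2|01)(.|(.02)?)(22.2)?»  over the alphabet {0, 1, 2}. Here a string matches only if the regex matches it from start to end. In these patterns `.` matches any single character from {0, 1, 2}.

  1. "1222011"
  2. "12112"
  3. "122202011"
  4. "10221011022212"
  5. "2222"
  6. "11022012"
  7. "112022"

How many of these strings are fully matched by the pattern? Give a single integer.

2

1. "1222011" → match
2. "12112" → no match
3. "122202011" → no match
4 → match
5. "2222" → no match — must start with "1"
6. "11022012" → no match
7. "112022" → no match
Total matched: 2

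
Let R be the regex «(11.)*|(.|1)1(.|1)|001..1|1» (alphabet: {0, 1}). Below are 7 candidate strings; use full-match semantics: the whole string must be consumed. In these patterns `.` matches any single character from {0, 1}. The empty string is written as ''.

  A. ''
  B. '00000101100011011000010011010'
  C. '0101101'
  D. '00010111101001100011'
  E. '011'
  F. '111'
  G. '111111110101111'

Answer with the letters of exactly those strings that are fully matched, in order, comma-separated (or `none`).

A → match
B → no match
C → no match
D → no match
E → match
F → match
G → no match

A, E, F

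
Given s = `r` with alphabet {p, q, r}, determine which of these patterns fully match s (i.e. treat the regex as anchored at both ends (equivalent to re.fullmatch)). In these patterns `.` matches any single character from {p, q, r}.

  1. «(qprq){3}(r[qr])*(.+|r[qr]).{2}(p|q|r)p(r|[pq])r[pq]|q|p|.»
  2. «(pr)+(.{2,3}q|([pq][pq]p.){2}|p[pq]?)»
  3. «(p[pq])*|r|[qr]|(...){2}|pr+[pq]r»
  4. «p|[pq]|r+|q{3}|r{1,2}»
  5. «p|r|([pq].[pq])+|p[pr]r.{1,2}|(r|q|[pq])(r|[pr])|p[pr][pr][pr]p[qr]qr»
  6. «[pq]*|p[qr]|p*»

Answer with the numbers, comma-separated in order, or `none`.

1, 3, 4, 5

1 → match
2 → no match — must start with `pr`
3 → match
4 → match
5 → match
6 → no match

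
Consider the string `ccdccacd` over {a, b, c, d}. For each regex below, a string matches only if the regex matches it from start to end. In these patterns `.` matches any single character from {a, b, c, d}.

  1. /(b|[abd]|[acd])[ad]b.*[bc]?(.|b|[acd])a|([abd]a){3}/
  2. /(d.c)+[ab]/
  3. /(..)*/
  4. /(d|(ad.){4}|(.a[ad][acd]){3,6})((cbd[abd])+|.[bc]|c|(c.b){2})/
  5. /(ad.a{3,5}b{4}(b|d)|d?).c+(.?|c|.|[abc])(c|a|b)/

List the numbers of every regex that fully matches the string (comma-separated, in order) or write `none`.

3

1 → no match — must end with `a`
2 → no match — must start with `d`
3 → match
4 → no match
5 → no match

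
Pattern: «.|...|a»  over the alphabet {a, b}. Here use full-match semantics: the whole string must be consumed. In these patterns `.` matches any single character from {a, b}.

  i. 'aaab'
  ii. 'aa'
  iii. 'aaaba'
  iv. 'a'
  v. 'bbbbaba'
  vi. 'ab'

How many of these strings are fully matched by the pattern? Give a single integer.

i → no match
ii → no match
iii → no match
iv → match
v → no match
vi → no match
Total matched: 1

1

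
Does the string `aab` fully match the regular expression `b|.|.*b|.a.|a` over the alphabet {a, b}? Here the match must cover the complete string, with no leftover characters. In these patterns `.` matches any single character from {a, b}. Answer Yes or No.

Yes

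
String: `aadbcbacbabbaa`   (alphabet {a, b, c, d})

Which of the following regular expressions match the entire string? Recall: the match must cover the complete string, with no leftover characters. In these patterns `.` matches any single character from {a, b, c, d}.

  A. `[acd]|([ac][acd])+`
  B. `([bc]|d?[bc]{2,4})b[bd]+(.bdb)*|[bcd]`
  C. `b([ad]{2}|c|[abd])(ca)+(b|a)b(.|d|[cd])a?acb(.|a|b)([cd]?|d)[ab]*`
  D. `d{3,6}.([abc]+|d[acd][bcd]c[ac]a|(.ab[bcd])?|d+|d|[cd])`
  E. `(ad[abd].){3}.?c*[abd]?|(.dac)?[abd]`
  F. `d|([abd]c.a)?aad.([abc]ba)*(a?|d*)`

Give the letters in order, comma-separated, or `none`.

F

A → no match
B → no match
C → no match — must start with `b`
D → no match — must start with `d`
E → no match
F → match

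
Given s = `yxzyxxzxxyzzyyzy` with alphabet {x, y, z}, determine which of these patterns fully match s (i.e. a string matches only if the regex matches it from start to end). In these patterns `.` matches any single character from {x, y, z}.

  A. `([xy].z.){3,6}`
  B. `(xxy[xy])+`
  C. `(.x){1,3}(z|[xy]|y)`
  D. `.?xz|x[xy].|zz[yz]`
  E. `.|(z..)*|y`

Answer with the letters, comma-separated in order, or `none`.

A

A → match
B → no match — must start with `xxy`
C → no match
D → no match
E → no match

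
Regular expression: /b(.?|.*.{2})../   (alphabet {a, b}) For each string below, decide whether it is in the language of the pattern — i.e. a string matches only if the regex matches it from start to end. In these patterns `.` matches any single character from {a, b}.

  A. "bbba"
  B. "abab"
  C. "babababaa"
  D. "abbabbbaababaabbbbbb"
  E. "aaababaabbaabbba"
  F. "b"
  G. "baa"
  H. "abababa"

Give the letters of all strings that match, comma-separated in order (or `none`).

A, C, G

A → match
B → no match — must start with "b"
C → match
D → no match — must start with "b"
E → no match — must start with "b"
F → no match
G → match
H → no match — must start with "b"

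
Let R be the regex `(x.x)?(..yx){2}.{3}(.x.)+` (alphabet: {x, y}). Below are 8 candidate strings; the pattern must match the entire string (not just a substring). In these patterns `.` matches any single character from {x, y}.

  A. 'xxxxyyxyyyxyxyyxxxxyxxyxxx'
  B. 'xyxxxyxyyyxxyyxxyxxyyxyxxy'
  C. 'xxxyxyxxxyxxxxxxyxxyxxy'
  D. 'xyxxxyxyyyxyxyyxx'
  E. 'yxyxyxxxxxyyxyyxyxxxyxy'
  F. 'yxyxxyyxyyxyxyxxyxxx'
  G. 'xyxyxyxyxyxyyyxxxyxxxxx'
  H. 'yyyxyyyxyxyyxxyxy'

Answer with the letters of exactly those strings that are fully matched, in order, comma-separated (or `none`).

A → match
B → match
C → match
D → match
E → no match
F → match
G → match
H → match

A, B, C, D, F, G, H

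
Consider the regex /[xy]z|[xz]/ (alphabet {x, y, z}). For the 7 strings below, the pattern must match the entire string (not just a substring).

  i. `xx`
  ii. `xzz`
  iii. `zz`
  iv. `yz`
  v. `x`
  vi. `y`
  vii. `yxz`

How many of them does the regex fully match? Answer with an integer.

i → no match
ii → no match
iii → no match
iv → match
v → match
vi → no match
vii → no match
Total matched: 2

2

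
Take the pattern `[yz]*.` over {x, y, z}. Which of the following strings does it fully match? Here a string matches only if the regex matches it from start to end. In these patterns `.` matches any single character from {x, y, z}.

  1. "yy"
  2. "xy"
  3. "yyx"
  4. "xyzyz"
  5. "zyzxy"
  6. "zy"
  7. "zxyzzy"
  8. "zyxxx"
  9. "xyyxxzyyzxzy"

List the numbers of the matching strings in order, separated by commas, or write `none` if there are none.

1 → match
2 → no match
3 → match
4 → no match
5 → no match
6 → match
7 → no match
8 → no match
9 → no match

1, 3, 6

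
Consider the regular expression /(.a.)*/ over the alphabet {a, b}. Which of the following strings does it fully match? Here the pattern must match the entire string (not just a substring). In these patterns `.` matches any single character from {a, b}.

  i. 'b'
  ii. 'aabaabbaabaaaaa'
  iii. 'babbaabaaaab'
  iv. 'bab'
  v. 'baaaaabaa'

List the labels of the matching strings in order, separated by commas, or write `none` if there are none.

i → no match
ii → match
iii → match
iv → match
v → match

ii, iii, iv, v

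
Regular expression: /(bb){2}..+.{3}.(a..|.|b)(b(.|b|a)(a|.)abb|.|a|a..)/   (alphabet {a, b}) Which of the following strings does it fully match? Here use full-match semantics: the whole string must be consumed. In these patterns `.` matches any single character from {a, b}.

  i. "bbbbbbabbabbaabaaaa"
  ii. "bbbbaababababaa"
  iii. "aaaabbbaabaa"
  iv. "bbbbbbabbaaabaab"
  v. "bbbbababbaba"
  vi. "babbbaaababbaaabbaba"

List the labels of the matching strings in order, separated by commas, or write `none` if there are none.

i → match
ii → match
iii → no match — must start with "bb"
iv → match
v → match
vi → no match — must start with "bb"

i, ii, iv, v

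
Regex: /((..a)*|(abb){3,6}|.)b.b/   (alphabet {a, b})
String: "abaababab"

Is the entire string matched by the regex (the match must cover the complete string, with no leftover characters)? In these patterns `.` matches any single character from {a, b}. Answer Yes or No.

Yes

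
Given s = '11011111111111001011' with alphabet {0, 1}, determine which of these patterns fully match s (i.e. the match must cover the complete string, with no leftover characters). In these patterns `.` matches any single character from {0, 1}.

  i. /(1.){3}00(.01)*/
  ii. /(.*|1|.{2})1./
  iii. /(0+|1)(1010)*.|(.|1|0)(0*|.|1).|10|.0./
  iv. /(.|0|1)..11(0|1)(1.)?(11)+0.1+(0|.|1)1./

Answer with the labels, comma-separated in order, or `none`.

i → no match
ii → match
iii → no match
iv → match

ii, iv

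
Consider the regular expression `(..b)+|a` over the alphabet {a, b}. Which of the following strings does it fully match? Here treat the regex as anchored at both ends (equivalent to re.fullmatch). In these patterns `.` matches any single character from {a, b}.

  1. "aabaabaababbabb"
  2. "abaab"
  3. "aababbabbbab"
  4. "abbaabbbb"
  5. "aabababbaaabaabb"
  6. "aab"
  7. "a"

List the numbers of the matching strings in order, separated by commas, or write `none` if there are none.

1, 3, 4, 6, 7

1 → match
2. "abaab" → no match
3. "aababbabbbab" → match
4. "abbaabbbb" → match
5 → no match
6. "aab" → match
7. "a" → match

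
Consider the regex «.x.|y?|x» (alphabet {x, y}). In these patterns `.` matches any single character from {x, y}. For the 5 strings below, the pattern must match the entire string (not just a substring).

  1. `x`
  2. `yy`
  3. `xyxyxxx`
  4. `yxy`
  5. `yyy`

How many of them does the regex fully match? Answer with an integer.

1 → match
2 → no match
3 → no match
4 → match
5 → no match
Total matched: 2

2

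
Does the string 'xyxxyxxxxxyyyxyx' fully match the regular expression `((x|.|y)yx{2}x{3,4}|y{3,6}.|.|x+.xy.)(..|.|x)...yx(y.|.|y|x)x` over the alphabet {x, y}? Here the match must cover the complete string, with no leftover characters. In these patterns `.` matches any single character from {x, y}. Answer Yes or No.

No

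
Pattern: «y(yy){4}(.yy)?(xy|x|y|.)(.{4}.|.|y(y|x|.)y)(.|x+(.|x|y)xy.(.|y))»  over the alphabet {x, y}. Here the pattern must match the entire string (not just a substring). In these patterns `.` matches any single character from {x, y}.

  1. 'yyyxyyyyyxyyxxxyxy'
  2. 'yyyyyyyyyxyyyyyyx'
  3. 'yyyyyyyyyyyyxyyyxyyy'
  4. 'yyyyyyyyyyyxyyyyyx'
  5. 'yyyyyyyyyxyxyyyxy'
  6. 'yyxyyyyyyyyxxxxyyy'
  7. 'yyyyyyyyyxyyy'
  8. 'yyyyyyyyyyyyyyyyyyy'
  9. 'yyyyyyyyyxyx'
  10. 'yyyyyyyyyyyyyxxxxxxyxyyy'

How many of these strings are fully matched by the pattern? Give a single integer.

1 → no match
2 → match
3 → match
4 → no match
5 → match
6 → no match — must start with 'yyy'
7 → match
8 → match
9. 'yyyyyyyyyxyx' → match
10 → match
Total matched: 7

7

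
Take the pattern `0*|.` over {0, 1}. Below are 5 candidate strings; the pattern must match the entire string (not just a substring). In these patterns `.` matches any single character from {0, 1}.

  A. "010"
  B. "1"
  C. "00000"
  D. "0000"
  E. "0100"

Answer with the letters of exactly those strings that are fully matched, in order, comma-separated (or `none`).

B, C, D

A → no match
B → match
C → match
D → match
E → no match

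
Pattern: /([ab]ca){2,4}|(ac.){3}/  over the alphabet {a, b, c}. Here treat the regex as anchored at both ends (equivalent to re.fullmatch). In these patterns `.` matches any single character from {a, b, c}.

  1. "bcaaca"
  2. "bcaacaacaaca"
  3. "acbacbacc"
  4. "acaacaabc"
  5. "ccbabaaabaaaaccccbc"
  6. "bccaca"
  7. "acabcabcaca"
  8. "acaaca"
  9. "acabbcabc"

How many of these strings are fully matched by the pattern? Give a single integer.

1 → match
2 → match
3 → match
4 → no match
5 → no match
6 → no match
7 → no match
8 → match
9 → no match
Total matched: 4

4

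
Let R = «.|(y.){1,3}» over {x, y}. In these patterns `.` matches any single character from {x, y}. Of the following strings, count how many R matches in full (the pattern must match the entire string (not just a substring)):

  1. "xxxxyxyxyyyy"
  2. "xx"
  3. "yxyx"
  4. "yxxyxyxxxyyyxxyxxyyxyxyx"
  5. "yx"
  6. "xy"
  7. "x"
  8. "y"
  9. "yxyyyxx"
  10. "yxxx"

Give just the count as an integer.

4

1 → no match
2 → no match
3 → match
4 → no match
5 → match
6 → no match
7 → match
8 → match
9 → no match
10 → no match
Total matched: 4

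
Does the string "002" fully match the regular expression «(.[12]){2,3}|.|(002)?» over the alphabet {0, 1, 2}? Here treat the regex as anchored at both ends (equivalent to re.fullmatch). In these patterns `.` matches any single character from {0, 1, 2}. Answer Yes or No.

Yes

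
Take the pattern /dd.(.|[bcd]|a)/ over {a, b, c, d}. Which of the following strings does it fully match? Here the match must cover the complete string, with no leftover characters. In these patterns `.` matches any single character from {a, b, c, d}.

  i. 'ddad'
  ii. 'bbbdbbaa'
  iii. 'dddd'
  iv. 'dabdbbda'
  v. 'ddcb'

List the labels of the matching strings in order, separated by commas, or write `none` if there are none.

i → match
ii → no match — must start with 'dd'
iii → match
iv → no match — must start with 'dd'
v → match

i, iii, v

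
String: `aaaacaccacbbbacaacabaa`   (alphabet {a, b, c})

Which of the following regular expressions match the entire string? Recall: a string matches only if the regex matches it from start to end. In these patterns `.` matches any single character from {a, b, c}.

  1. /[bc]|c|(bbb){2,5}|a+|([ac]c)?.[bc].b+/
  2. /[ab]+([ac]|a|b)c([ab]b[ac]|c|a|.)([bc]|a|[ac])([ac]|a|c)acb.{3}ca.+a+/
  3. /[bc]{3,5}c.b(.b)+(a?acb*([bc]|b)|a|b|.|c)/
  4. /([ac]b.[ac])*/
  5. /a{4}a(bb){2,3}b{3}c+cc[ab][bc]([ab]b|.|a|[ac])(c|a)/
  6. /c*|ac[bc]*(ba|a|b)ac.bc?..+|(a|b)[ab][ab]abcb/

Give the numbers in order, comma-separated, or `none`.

1 → no match
2 → match
3 → no match
4 → no match
5 → no match
6 → no match

2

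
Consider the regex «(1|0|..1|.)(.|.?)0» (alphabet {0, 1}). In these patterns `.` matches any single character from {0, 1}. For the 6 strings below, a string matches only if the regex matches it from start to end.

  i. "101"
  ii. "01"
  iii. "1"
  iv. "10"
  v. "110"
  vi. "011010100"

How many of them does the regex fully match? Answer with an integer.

2

i → no match — must end with "0"
ii → no match — must end with "0"
iii → no match — must end with "0"
iv → match
v → match
vi → no match
Total matched: 2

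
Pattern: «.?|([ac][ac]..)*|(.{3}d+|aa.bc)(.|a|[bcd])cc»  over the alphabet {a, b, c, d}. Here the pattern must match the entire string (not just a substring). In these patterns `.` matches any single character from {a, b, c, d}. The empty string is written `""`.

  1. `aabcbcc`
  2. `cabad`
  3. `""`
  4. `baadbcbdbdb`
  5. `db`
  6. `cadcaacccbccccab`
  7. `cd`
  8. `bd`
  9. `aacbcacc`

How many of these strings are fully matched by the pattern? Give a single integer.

1 → no match
2 → no match
3 → match
4 → no match
5 → no match
6 → no match
7 → no match
8 → no match
9 → match
Total matched: 2

2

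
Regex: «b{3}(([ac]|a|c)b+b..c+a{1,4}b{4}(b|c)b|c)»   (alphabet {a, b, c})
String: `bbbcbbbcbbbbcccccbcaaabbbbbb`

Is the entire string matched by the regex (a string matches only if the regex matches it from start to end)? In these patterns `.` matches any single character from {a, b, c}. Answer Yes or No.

No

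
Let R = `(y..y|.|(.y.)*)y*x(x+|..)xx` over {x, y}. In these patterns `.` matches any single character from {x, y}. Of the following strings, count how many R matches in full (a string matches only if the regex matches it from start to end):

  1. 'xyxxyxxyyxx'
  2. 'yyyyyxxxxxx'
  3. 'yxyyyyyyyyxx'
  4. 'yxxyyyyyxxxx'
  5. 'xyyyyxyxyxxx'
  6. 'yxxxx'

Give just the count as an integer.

5

1. 'xyxxyxxyyxx' → match
2. 'yyyyyxxxxxx' → match
3. 'yxyyyyyyyyxx' → no match
4. 'yxxyyyyyxxxx' → match
5. 'xyyyyxyxyxxx' → match
6. 'yxxxx' → match
Total matched: 5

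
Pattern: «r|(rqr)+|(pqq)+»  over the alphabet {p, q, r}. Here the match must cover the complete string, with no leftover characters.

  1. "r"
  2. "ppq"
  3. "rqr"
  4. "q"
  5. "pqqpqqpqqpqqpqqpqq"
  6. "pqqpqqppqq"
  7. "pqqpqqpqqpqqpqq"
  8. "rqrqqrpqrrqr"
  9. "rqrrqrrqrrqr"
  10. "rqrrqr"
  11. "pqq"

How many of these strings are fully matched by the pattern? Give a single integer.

7

1. "r" → match
2. "ppq" → no match
3. "rqr" → match
4. "q" → no match
5 → match
6. "pqqpqqppqq" → no match
7 → match
8. "rqrqqrpqrrqr" → no match
9. "rqrrqrrqrrqr" → match
10. "rqrrqr" → match
11. "pqq" → match
Total matched: 7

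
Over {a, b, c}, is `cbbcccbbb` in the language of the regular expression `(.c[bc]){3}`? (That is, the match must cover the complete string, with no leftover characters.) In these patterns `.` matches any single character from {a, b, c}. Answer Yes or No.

No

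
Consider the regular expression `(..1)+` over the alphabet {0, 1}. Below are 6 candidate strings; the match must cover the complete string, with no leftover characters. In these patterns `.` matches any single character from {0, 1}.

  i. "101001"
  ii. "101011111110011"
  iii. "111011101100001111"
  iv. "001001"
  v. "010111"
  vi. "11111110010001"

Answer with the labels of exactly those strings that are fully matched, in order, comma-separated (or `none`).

i → match
ii → no match
iii → no match
iv → match
v → no match
vi → no match

i, iv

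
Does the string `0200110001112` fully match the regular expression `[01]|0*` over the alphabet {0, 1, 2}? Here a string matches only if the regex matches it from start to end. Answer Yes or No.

No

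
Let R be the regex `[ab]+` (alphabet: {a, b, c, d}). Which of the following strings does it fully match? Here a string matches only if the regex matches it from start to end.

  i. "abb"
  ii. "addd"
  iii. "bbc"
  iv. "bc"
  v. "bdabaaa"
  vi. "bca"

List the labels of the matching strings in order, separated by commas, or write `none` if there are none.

i

i → match
ii → no match
iii → no match
iv → no match
v → no match
vi → no match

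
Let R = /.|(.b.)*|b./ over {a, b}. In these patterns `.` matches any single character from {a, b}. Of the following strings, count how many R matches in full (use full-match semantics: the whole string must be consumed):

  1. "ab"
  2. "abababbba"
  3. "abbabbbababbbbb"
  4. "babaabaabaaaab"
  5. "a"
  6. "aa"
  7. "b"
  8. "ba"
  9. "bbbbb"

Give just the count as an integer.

3

1. "ab" → no match
2. "abababbba" → no match
3 → no match
4 → no match
5. "a" → match
6. "aa" → no match
7. "b" → match
8. "ba" → match
9. "bbbbb" → no match
Total matched: 3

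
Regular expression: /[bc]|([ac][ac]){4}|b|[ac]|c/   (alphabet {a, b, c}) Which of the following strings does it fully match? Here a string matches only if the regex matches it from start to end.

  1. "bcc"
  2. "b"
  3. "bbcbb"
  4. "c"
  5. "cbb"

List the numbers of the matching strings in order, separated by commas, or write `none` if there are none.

1. "bcc" → no match
2. "b" → match
3. "bbcbb" → no match
4. "c" → match
5. "cbb" → no match

2, 4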